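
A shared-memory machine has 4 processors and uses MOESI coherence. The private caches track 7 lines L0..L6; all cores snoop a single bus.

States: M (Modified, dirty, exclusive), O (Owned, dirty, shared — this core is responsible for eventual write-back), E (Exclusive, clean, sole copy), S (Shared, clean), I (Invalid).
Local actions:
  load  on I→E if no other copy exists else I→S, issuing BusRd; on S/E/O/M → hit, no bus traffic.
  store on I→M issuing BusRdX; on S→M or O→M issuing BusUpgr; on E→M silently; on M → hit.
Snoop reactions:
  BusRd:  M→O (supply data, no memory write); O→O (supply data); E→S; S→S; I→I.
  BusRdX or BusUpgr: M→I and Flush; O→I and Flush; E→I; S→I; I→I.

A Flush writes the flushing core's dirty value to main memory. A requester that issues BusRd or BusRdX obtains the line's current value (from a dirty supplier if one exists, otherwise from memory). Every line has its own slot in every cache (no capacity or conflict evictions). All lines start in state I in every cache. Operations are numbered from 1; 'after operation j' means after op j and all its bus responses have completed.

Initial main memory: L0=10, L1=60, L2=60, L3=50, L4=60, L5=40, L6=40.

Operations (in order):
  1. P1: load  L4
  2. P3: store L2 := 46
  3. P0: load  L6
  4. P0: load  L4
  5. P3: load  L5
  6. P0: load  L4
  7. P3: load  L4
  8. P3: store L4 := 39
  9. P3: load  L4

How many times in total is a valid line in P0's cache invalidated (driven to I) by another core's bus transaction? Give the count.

step 1: P1: load  L4  ⟶  IEII  (L4)  txn=BusRd  M[L4]=60
step 2: P3: store L2 := 46  ⟶  IIIM  (L2)  txn=BusRdX  M[L2]=60
step 3: P0: load  L6  ⟶  EIII  (L6)  txn=BusRd  M[L6]=40
step 4: P0: load  L4  ⟶  SSII  (L4)  txn=BusRd  M[L4]=60
step 5: P3: load  L5  ⟶  IIIE  (L5)  txn=BusRd  M[L5]=40
step 6: P0: load  L4  ⟶  SSII  (L4)  txn=∅  M[L4]=60
step 7: P3: load  L4  ⟶  SSIS  (L4)  txn=BusRd  M[L4]=60
step 8: P3: store L4 := 39  ⟶  IIIM  (L4)  txn=BusUpgr  M[L4]=60
step 9: P3: load  L4  ⟶  IIIM  (L4)  txn=∅  M[L4]=60

invalidations = 1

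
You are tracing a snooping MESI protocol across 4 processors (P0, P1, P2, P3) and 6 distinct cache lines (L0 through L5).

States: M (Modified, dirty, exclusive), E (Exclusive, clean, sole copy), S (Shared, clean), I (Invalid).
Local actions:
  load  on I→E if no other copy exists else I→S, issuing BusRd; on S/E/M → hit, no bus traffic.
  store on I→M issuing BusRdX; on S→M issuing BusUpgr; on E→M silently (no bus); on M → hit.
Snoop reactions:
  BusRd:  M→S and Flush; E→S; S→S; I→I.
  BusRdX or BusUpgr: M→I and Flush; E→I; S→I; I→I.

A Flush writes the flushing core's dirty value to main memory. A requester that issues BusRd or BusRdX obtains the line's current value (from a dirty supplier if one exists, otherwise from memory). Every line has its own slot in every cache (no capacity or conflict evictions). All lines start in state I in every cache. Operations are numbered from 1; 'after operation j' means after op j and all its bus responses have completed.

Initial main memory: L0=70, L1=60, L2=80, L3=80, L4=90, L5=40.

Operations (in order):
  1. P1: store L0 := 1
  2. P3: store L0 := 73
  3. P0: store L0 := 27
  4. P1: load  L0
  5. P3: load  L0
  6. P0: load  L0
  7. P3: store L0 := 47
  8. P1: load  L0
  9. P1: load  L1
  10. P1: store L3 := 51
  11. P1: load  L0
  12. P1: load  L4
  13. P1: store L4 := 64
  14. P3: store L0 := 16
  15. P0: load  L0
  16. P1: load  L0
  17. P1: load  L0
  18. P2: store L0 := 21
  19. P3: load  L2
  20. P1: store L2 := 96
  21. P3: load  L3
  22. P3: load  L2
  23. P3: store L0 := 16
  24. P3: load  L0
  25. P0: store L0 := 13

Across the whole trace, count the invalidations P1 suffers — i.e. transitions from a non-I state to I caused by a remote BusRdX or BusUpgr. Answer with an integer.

invalidations = 4

[1] P1: store L0 := 1 | P0:I, P1:M(1), P2:I, P3:I | bus: BusRdX
[2] P3: store L0 := 73 | P0:I, P1:I, P2:I, P3:M(73) | bus: BusRdX,Flush
[3] P0: store L0 := 27 | P0:M(27), P1:I, P2:I, P3:I | bus: BusRdX,Flush
[4] P1: load  L0 | P0:S(27), P1:S(27), P2:I, P3:I | bus: BusRd,Flush
[5] P3: load  L0 | P0:S(27), P1:S(27), P2:I, P3:S(27) | bus: BusRd
[6] P0: load  L0 | P0:S(27), P1:S(27), P2:I, P3:S(27) | bus: none
[7] P3: store L0 := 47 | P0:I, P1:I, P2:I, P3:M(47) | bus: BusUpgr
[8] P1: load  L0 | P0:I, P1:S(47), P2:I, P3:S(47) | bus: BusRd,Flush
[9] P1: load  L1 | P0:I, P1:E(60), P2:I, P3:I | bus: BusRd
[10] P1: store L3 := 51 | P0:I, P1:M(51), P2:I, P3:I | bus: BusRdX
[11] P1: load  L0 | P0:I, P1:S(47), P2:I, P3:S(47) | bus: none
[12] P1: load  L4 | P0:I, P1:E(90), P2:I, P3:I | bus: BusRd
[13] P1: store L4 := 64 | P0:I, P1:M(64), P2:I, P3:I | bus: none
[14] P3: store L0 := 16 | P0:I, P1:I, P2:I, P3:M(16) | bus: BusUpgr
[15] P0: load  L0 | P0:S(16), P1:I, P2:I, P3:S(16) | bus: BusRd,Flush
[16] P1: load  L0 | P0:S(16), P1:S(16), P2:I, P3:S(16) | bus: BusRd
[17] P1: load  L0 | P0:S(16), P1:S(16), P2:I, P3:S(16) | bus: none
[18] P2: store L0 := 21 | P0:I, P1:I, P2:M(21), P3:I | bus: BusRdX
[19] P3: load  L2 | P0:I, P1:I, P2:I, P3:E(80) | bus: BusRd
[20] P1: store L2 := 96 | P0:I, P1:M(96), P2:I, P3:I | bus: BusRdX
[21] P3: load  L3 | P0:I, P1:S(51), P2:I, P3:S(51) | bus: BusRd,Flush
[22] P3: load  L2 | P0:I, P1:S(96), P2:I, P3:S(96) | bus: BusRd,Flush
[23] P3: store L0 := 16 | P0:I, P1:I, P2:I, P3:M(16) | bus: BusRdX,Flush
[24] P3: load  L0 | P0:I, P1:I, P2:I, P3:M(16) | bus: none
[25] P0: store L0 := 13 | P0:M(13), P1:I, P2:I, P3:I | bus: BusRdX,Flush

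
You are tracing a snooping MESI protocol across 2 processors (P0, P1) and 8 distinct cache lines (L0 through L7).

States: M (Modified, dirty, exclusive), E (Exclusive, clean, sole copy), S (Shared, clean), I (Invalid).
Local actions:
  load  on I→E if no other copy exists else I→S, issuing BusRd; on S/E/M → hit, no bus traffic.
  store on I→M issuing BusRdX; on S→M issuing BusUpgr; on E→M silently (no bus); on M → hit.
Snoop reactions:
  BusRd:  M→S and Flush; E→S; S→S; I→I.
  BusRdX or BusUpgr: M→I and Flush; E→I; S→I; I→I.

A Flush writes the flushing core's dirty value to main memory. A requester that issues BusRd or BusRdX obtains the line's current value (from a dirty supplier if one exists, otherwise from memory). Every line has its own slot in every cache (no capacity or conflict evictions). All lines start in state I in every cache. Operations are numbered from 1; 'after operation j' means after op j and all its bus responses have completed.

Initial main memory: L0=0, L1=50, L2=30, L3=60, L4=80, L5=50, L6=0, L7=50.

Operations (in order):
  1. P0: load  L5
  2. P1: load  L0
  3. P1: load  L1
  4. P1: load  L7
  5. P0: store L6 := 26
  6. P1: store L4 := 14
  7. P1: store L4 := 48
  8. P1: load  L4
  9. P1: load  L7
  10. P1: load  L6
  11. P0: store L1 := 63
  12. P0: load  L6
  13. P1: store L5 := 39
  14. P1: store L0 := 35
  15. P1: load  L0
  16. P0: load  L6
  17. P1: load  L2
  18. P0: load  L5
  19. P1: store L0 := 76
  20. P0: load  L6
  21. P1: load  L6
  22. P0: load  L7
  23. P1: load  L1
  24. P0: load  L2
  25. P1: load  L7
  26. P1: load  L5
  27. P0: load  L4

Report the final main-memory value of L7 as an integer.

[1] P0: load  L5 | P0:E(50), P1:I | bus: BusRd
[2] P1: load  L0 | P0:I, P1:E(0) | bus: BusRd
[3] P1: load  L1 | P0:I, P1:E(50) | bus: BusRd
[4] P1: load  L7 | P0:I, P1:E(50) | bus: BusRd
[5] P0: store L6 := 26 | P0:M(26), P1:I | bus: BusRdX
[6] P1: store L4 := 14 | P0:I, P1:M(14) | bus: BusRdX
[7] P1: store L4 := 48 | P0:I, P1:M(48) | bus: none
[8] P1: load  L4 | P0:I, P1:M(48) | bus: none
[9] P1: load  L7 | P0:I, P1:E(50) | bus: none
[10] P1: load  L6 | P0:S(26), P1:S(26) | bus: BusRd,Flush
[11] P0: store L1 := 63 | P0:M(63), P1:I | bus: BusRdX
[12] P0: load  L6 | P0:S(26), P1:S(26) | bus: none
[13] P1: store L5 := 39 | P0:I, P1:M(39) | bus: BusRdX
[14] P1: store L0 := 35 | P0:I, P1:M(35) | bus: none
[15] P1: load  L0 | P0:I, P1:M(35) | bus: none
[16] P0: load  L6 | P0:S(26), P1:S(26) | bus: none
[17] P1: load  L2 | P0:I, P1:E(30) | bus: BusRd
[18] P0: load  L5 | P0:S(39), P1:S(39) | bus: BusRd,Flush
[19] P1: store L0 := 76 | P0:I, P1:M(76) | bus: none
[20] P0: load  L6 | P0:S(26), P1:S(26) | bus: none
[21] P1: load  L6 | P0:S(26), P1:S(26) | bus: none
[22] P0: load  L7 | P0:S(50), P1:S(50) | bus: BusRd
[23] P1: load  L1 | P0:S(63), P1:S(63) | bus: BusRd,Flush
[24] P0: load  L2 | P0:S(30), P1:S(30) | bus: BusRd
[25] P1: load  L7 | P0:S(50), P1:S(50) | bus: none
[26] P1: load  L5 | P0:S(39), P1:S(39) | bus: none
[27] P0: load  L4 | P0:S(48), P1:S(48) | bus: BusRd,Flush

memory[L7] = 50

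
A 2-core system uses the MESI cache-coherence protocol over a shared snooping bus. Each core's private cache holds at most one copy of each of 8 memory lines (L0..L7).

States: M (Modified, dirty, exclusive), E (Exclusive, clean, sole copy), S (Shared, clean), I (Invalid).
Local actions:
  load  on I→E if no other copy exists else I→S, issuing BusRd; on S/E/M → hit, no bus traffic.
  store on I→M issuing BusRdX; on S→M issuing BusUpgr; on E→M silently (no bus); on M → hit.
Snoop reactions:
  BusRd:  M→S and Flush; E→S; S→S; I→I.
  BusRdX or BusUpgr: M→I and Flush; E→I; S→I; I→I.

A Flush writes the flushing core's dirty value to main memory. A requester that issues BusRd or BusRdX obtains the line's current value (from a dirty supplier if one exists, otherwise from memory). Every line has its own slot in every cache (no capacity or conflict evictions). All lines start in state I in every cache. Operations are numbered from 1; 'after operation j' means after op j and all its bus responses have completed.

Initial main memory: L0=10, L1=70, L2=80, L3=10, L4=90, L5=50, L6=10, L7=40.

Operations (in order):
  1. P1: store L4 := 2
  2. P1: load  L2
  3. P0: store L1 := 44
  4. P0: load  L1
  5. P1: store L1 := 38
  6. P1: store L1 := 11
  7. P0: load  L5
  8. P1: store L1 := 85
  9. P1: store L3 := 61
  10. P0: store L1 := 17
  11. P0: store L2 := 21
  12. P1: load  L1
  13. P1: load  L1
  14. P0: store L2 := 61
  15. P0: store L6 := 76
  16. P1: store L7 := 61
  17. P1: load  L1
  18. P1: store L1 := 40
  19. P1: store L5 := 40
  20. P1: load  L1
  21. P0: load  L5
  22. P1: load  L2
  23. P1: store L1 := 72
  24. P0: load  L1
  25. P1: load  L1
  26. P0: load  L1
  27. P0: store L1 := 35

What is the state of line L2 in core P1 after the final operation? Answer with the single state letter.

state = S

  op1 P1: store L4 := 2 → I/M on L4; bus BusRdX; mem=90
  op2 P1: load  L2 → I/E on L2; bus BusRd; mem=80
  op3 P0: store L1 := 44 → M/I on L1; bus BusRdX; mem=70
  op4 P0: load  L1 → M/I on L1; bus (none); mem=70
  op5 P1: store L1 := 38 → I/M on L1; bus BusRdX Flush; mem=44
  op6 P1: store L1 := 11 → I/M on L1; bus (none); mem=44
  op7 P0: load  L5 → E/I on L5; bus BusRd; mem=50
  op8 P1: store L1 := 85 → I/M on L1; bus (none); mem=44
  op9 P1: store L3 := 61 → I/M on L3; bus BusRdX; mem=10
  op10 P0: store L1 := 17 → M/I on L1; bus BusRdX Flush; mem=85
  op11 P0: store L2 := 21 → M/I on L2; bus BusRdX; mem=80
  op12 P1: load  L1 → S/S on L1; bus BusRd Flush; mem=17
  op13 P1: load  L1 → S/S on L1; bus (none); mem=17
  op14 P0: store L2 := 61 → M/I on L2; bus (none); mem=80
  op15 P0: store L6 := 76 → M/I on L6; bus BusRdX; mem=10
  op16 P1: store L7 := 61 → I/M on L7; bus BusRdX; mem=40
  op17 P1: load  L1 → S/S on L1; bus (none); mem=17
  op18 P1: store L1 := 40 → I/M on L1; bus BusUpgr; mem=17
  op19 P1: store L5 := 40 → I/M on L5; bus BusRdX; mem=50
  op20 P1: load  L1 → I/M on L1; bus (none); mem=17
  op21 P0: load  L5 → S/S on L5; bus BusRd Flush; mem=40
  op22 P1: load  L2 → S/S on L2; bus BusRd Flush; mem=61
  op23 P1: store L1 := 72 → I/M on L1; bus (none); mem=17
  op24 P0: load  L1 → S/S on L1; bus BusRd Flush; mem=72
  op25 P1: load  L1 → S/S on L1; bus (none); mem=72
  op26 P0: load  L1 → S/S on L1; bus (none); mem=72
  op27 P0: store L1 := 35 → M/I on L1; bus BusUpgr; mem=72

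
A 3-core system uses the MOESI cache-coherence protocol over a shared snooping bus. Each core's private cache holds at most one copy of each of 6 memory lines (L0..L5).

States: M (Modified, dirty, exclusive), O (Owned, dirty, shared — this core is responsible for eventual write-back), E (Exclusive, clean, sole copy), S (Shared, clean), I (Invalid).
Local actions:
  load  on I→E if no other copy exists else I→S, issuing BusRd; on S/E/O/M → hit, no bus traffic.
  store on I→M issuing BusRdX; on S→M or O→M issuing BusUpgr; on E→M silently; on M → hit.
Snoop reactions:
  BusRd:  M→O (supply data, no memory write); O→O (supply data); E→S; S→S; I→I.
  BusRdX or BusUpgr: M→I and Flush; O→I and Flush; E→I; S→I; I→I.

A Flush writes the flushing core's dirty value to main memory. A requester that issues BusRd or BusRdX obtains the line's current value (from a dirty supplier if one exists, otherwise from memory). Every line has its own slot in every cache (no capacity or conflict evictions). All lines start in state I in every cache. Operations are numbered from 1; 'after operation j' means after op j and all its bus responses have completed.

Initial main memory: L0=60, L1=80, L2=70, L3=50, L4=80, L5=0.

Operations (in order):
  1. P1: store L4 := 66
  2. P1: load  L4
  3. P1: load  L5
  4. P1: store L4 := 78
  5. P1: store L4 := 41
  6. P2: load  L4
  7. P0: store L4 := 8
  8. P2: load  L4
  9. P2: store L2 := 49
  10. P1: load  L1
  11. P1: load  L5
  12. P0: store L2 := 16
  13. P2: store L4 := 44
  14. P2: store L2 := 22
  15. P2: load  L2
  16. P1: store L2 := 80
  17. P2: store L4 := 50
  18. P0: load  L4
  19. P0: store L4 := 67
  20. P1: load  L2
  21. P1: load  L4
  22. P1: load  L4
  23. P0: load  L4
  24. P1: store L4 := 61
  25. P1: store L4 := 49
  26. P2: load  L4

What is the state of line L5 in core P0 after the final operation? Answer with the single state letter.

1. P1: store L4 := 66  bus=[BusRdX]  L4: P0=I P1=M P2=I  mem[L4]=80
2. P1: load  L4  bus=[-]  L4: P0=I P1=M P2=I  mem[L4]=80
3. P1: load  L5  bus=[BusRd]  L5: P0=I P1=E P2=I  mem[L5]=0
4. P1: store L4 := 78  bus=[-]  L4: P0=I P1=M P2=I  mem[L4]=80
5. P1: store L4 := 41  bus=[-]  L4: P0=I P1=M P2=I  mem[L4]=80
6. P2: load  L4  bus=[BusRd]  L4: P0=I P1=O P2=S  mem[L4]=80
7. P0: store L4 := 8  bus=[BusRdX,Flush]  L4: P0=M P1=I P2=I  mem[L4]=41
8. P2: load  L4  bus=[BusRd]  L4: P0=O P1=I P2=S  mem[L4]=41
9. P2: store L2 := 49  bus=[BusRdX]  L2: P0=I P1=I P2=M  mem[L2]=70
10. P1: load  L1  bus=[BusRd]  L1: P0=I P1=E P2=I  mem[L1]=80
11. P1: load  L5  bus=[-]  L5: P0=I P1=E P2=I  mem[L5]=0
12. P0: store L2 := 16  bus=[BusRdX,Flush]  L2: P0=M P1=I P2=I  mem[L2]=49
13. P2: store L4 := 44  bus=[BusUpgr,Flush]  L4: P0=I P1=I P2=M  mem[L4]=8
14. P2: store L2 := 22  bus=[BusRdX,Flush]  L2: P0=I P1=I P2=M  mem[L2]=16
15. P2: load  L2  bus=[-]  L2: P0=I P1=I P2=M  mem[L2]=16
16. P1: store L2 := 80  bus=[BusRdX,Flush]  L2: P0=I P1=M P2=I  mem[L2]=22
17. P2: store L4 := 50  bus=[-]  L4: P0=I P1=I P2=M  mem[L4]=8
18. P0: load  L4  bus=[BusRd]  L4: P0=S P1=I P2=O  mem[L4]=8
19. P0: store L4 := 67  bus=[BusUpgr,Flush]  L4: P0=M P1=I P2=I  mem[L4]=50
20. P1: load  L2  bus=[-]  L2: P0=I P1=M P2=I  mem[L2]=22
21. P1: load  L4  bus=[BusRd]  L4: P0=O P1=S P2=I  mem[L4]=50
22. P1: load  L4  bus=[-]  L4: P0=O P1=S P2=I  mem[L4]=50
23. P0: load  L4  bus=[-]  L4: P0=O P1=S P2=I  mem[L4]=50
24. P1: store L4 := 61  bus=[BusUpgr,Flush]  L4: P0=I P1=M P2=I  mem[L4]=67
25. P1: store L4 := 49  bus=[-]  L4: P0=I P1=M P2=I  mem[L4]=67
26. P2: load  L4  bus=[BusRd]  L4: P0=I P1=O P2=S  mem[L4]=67

state = I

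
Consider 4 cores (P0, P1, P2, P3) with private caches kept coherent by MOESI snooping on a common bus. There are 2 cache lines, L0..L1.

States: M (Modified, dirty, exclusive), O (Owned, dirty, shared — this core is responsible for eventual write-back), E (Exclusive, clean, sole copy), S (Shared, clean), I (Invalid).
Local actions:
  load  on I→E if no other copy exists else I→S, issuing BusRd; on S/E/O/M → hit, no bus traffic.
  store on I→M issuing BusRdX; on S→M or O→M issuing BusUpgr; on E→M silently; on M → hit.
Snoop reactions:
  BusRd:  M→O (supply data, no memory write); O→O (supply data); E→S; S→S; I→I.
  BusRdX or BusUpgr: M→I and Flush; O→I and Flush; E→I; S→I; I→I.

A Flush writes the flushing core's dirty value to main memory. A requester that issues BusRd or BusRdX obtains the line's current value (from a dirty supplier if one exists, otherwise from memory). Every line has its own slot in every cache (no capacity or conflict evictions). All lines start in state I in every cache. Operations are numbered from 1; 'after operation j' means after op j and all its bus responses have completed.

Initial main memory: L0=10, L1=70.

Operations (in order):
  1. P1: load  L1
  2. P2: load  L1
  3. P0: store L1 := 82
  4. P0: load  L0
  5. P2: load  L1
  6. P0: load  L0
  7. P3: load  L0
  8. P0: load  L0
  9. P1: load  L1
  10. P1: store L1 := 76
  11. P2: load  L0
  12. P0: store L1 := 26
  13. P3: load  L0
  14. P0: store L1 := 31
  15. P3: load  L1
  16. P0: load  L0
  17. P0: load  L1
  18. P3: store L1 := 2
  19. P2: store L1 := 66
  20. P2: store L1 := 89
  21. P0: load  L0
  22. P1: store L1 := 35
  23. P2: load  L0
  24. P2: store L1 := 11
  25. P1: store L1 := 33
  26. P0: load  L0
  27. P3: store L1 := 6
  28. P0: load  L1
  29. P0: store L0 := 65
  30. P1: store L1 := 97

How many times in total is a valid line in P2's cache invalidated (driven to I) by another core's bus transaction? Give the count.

invalidations = 5

[1] P1: load  L1 | P0:I, P1:E(70), P2:I, P3:I | bus: BusRd
[2] P2: load  L1 | P0:I, P1:S(70), P2:S(70), P3:I | bus: BusRd
[3] P0: store L1 := 82 | P0:M(82), P1:I, P2:I, P3:I | bus: BusRdX
[4] P0: load  L0 | P0:E(10), P1:I, P2:I, P3:I | bus: BusRd
[5] P2: load  L1 | P0:O(82), P1:I, P2:S(82), P3:I | bus: BusRd
[6] P0: load  L0 | P0:E(10), P1:I, P2:I, P3:I | bus: none
[7] P3: load  L0 | P0:S(10), P1:I, P2:I, P3:S(10) | bus: BusRd
[8] P0: load  L0 | P0:S(10), P1:I, P2:I, P3:S(10) | bus: none
[9] P1: load  L1 | P0:O(82), P1:S(82), P2:S(82), P3:I | bus: BusRd
[10] P1: store L1 := 76 | P0:I, P1:M(76), P2:I, P3:I | bus: BusUpgr,Flush
[11] P2: load  L0 | P0:S(10), P1:I, P2:S(10), P3:S(10) | bus: BusRd
[12] P0: store L1 := 26 | P0:M(26), P1:I, P2:I, P3:I | bus: BusRdX,Flush
[13] P3: load  L0 | P0:S(10), P1:I, P2:S(10), P3:S(10) | bus: none
[14] P0: store L1 := 31 | P0:M(31), P1:I, P2:I, P3:I | bus: none
[15] P3: load  L1 | P0:O(31), P1:I, P2:I, P3:S(31) | bus: BusRd
[16] P0: load  L0 | P0:S(10), P1:I, P2:S(10), P3:S(10) | bus: none
[17] P0: load  L1 | P0:O(31), P1:I, P2:I, P3:S(31) | bus: none
[18] P3: store L1 := 2 | P0:I, P1:I, P2:I, P3:M(2) | bus: BusUpgr,Flush
[19] P2: store L1 := 66 | P0:I, P1:I, P2:M(66), P3:I | bus: BusRdX,Flush
[20] P2: store L1 := 89 | P0:I, P1:I, P2:M(89), P3:I | bus: none
[21] P0: load  L0 | P0:S(10), P1:I, P2:S(10), P3:S(10) | bus: none
[22] P1: store L1 := 35 | P0:I, P1:M(35), P2:I, P3:I | bus: BusRdX,Flush
[23] P2: load  L0 | P0:S(10), P1:I, P2:S(10), P3:S(10) | bus: none
[24] P2: store L1 := 11 | P0:I, P1:I, P2:M(11), P3:I | bus: BusRdX,Flush
[25] P1: store L1 := 33 | P0:I, P1:M(33), P2:I, P3:I | bus: BusRdX,Flush
[26] P0: load  L0 | P0:S(10), P1:I, P2:S(10), P3:S(10) | bus: none
[27] P3: store L1 := 6 | P0:I, P1:I, P2:I, P3:M(6) | bus: BusRdX,Flush
[28] P0: load  L1 | P0:S(6), P1:I, P2:I, P3:O(6) | bus: BusRd
[29] P0: store L0 := 65 | P0:M(65), P1:I, P2:I, P3:I | bus: BusUpgr
[30] P1: store L1 := 97 | P0:I, P1:M(97), P2:I, P3:I | bus: BusRdX,Flush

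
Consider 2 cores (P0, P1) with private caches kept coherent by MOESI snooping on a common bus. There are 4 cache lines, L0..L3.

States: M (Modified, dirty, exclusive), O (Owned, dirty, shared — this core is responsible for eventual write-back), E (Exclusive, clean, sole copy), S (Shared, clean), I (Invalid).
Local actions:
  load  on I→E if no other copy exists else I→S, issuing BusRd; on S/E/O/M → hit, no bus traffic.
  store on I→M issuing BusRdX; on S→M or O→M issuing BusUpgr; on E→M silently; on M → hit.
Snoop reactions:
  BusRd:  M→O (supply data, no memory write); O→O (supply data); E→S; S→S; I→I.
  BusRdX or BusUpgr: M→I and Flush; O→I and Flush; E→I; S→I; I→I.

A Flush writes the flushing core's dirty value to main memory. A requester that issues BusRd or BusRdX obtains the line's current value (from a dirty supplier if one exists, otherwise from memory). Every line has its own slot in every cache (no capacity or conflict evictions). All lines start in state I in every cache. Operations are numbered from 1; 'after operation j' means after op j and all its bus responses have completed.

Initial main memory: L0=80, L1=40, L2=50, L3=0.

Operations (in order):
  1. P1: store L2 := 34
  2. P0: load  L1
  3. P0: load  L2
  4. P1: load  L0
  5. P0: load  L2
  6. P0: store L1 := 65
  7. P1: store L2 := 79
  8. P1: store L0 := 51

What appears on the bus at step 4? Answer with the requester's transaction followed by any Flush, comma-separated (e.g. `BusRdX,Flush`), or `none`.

1. P1: store L2 := 34  bus=[BusRdX]  L2: P0=I P1=M  mem[L2]=50
2. P0: load  L1  bus=[BusRd]  L1: P0=E P1=I  mem[L1]=40
3. P0: load  L2  bus=[BusRd]  L2: P0=S P1=O  mem[L2]=50
4. P1: load  L0  bus=[BusRd]  L0: P0=I P1=E  mem[L0]=80
5. P0: load  L2  bus=[-]  L2: P0=S P1=O  mem[L2]=50
6. P0: store L1 := 65  bus=[-]  L1: P0=M P1=I  mem[L1]=40
7. P1: store L2 := 79  bus=[BusUpgr]  L2: P0=I P1=M  mem[L2]=50
8. P1: store L0 := 51  bus=[-]  L0: P0=I P1=M  mem[L0]=80

bus = BusRd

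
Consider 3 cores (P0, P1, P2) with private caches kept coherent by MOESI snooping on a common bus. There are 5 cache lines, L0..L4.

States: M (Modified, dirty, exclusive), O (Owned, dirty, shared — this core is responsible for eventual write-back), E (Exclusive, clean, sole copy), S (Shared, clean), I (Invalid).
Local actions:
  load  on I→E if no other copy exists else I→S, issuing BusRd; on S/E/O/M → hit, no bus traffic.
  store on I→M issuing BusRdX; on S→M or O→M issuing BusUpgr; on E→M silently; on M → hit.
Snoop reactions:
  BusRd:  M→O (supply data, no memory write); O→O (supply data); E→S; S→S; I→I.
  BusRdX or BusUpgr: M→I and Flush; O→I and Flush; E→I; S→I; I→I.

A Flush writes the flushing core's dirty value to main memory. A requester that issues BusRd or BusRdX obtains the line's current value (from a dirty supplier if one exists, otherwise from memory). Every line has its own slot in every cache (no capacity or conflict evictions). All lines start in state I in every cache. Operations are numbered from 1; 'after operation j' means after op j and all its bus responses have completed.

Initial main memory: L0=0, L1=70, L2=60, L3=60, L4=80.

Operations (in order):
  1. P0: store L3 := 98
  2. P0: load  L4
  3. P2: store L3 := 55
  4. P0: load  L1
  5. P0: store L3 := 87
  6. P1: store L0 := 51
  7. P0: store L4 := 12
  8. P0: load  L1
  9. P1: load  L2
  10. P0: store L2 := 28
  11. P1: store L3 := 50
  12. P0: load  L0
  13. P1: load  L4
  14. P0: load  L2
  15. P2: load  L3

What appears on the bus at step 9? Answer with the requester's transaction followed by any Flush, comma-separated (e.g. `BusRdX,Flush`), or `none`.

bus = BusRd

[1] P0: store L3 := 98 | P0:M(98), P1:I, P2:I | bus: BusRdX
[2] P0: load  L4 | P0:E(80), P1:I, P2:I | bus: BusRd
[3] P2: store L3 := 55 | P0:I, P1:I, P2:M(55) | bus: BusRdX,Flush
[4] P0: load  L1 | P0:E(70), P1:I, P2:I | bus: BusRd
[5] P0: store L3 := 87 | P0:M(87), P1:I, P2:I | bus: BusRdX,Flush
[6] P1: store L0 := 51 | P0:I, P1:M(51), P2:I | bus: BusRdX
[7] P0: store L4 := 12 | P0:M(12), P1:I, P2:I | bus: none
[8] P0: load  L1 | P0:E(70), P1:I, P2:I | bus: none
[9] P1: load  L2 | P0:I, P1:E(60), P2:I | bus: BusRd
[10] P0: store L2 := 28 | P0:M(28), P1:I, P2:I | bus: BusRdX
[11] P1: store L3 := 50 | P0:I, P1:M(50), P2:I | bus: BusRdX,Flush
[12] P0: load  L0 | P0:S(51), P1:O(51), P2:I | bus: BusRd
[13] P1: load  L4 | P0:O(12), P1:S(12), P2:I | bus: BusRd
[14] P0: load  L2 | P0:M(28), P1:I, P2:I | bus: none
[15] P2: load  L3 | P0:I, P1:O(50), P2:S(50) | bus: BusRd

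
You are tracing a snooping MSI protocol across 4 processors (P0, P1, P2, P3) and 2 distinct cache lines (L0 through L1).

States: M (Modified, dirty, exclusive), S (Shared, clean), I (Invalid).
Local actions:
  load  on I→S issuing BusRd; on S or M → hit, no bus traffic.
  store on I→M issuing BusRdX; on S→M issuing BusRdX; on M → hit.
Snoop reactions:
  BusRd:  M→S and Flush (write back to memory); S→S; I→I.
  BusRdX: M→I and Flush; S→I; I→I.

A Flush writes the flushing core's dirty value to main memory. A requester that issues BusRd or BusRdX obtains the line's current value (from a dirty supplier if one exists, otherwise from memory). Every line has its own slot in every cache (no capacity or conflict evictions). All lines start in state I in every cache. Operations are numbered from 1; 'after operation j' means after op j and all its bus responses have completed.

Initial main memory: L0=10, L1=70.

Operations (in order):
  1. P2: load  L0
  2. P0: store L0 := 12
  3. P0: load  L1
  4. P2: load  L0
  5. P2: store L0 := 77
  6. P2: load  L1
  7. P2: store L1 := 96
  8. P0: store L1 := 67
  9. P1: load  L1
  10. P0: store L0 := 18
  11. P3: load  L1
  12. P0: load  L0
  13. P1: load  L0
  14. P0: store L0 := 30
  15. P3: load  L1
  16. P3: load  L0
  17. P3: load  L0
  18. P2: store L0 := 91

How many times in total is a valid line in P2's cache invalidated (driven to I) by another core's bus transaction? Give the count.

step 1: P2: load  L0  ⟶  IISI  (L0)  txn=BusRd  M[L0]=10
step 2: P0: store L0 := 12  ⟶  MIII  (L0)  txn=BusRdX  M[L0]=10
step 3: P0: load  L1  ⟶  SIII  (L1)  txn=BusRd  M[L1]=70
step 4: P2: load  L0  ⟶  SISI  (L0)  txn=BusRd+Flush  M[L0]=12
step 5: P2: store L0 := 77  ⟶  IIMI  (L0)  txn=BusRdX  M[L0]=12
step 6: P2: load  L1  ⟶  SISI  (L1)  txn=BusRd  M[L1]=70
step 7: P2: store L1 := 96  ⟶  IIMI  (L1)  txn=BusRdX  M[L1]=70
step 8: P0: store L1 := 67  ⟶  MIII  (L1)  txn=BusRdX+Flush  M[L1]=96
step 9: P1: load  L1  ⟶  SSII  (L1)  txn=BusRd+Flush  M[L1]=67
step 10: P0: store L0 := 18  ⟶  MIII  (L0)  txn=BusRdX+Flush  M[L0]=77
step 11: P3: load  L1  ⟶  SSIS  (L1)  txn=BusRd  M[L1]=67
step 12: P0: load  L0  ⟶  MIII  (L0)  txn=∅  M[L0]=77
step 13: P1: load  L0  ⟶  SSII  (L0)  txn=BusRd+Flush  M[L0]=18
step 14: P0: store L0 := 30  ⟶  MIII  (L0)  txn=BusRdX  M[L0]=18
step 15: P3: load  L1  ⟶  SSIS  (L1)  txn=∅  M[L1]=67
step 16: P3: load  L0  ⟶  SIIS  (L0)  txn=BusRd+Flush  M[L0]=30
step 17: P3: load  L0  ⟶  SIIS  (L0)  txn=∅  M[L0]=30
step 18: P2: store L0 := 91  ⟶  IIMI  (L0)  txn=BusRdX  M[L0]=30

invalidations = 3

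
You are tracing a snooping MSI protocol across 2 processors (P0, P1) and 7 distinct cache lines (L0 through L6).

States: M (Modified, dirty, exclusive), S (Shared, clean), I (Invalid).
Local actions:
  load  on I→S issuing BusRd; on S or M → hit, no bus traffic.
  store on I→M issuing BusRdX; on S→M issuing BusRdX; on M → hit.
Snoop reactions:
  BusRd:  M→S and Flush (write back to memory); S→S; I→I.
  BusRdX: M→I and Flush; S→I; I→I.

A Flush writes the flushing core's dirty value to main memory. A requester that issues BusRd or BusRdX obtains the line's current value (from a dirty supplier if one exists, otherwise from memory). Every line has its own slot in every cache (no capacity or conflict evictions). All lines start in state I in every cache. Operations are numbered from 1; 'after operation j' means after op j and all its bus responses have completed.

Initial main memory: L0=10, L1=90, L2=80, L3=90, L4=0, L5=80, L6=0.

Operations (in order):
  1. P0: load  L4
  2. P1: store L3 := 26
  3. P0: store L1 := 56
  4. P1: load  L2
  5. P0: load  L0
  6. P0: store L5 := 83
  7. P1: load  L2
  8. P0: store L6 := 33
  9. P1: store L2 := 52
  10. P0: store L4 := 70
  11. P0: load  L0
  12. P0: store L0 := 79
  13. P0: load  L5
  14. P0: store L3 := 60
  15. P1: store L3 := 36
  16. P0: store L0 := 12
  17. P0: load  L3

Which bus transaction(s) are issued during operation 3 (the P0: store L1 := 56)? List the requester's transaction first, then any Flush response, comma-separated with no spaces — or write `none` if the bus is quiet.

bus = BusRdX

  op1 P0: load  L4 → S/I on L4; bus BusRd; mem=0
  op2 P1: store L3 := 26 → I/M on L3; bus BusRdX; mem=90
  op3 P0: store L1 := 56 → M/I on L1; bus BusRdX; mem=90
  op4 P1: load  L2 → I/S on L2; bus BusRd; mem=80
  op5 P0: load  L0 → S/I on L0; bus BusRd; mem=10
  op6 P0: store L5 := 83 → M/I on L5; bus BusRdX; mem=80
  op7 P1: load  L2 → I/S on L2; bus (none); mem=80
  op8 P0: store L6 := 33 → M/I on L6; bus BusRdX; mem=0
  op9 P1: store L2 := 52 → I/M on L2; bus BusRdX; mem=80
  op10 P0: store L4 := 70 → M/I on L4; bus BusRdX; mem=0
  op11 P0: load  L0 → S/I on L0; bus (none); mem=10
  op12 P0: store L0 := 79 → M/I on L0; bus BusRdX; mem=10
  op13 P0: load  L5 → M/I on L5; bus (none); mem=80
  op14 P0: store L3 := 60 → M/I on L3; bus BusRdX Flush; mem=26
  op15 P1: store L3 := 36 → I/M on L3; bus BusRdX Flush; mem=60
  op16 P0: store L0 := 12 → M/I on L0; bus (none); mem=10
  op17 P0: load  L3 → S/S on L3; bus BusRd Flush; mem=36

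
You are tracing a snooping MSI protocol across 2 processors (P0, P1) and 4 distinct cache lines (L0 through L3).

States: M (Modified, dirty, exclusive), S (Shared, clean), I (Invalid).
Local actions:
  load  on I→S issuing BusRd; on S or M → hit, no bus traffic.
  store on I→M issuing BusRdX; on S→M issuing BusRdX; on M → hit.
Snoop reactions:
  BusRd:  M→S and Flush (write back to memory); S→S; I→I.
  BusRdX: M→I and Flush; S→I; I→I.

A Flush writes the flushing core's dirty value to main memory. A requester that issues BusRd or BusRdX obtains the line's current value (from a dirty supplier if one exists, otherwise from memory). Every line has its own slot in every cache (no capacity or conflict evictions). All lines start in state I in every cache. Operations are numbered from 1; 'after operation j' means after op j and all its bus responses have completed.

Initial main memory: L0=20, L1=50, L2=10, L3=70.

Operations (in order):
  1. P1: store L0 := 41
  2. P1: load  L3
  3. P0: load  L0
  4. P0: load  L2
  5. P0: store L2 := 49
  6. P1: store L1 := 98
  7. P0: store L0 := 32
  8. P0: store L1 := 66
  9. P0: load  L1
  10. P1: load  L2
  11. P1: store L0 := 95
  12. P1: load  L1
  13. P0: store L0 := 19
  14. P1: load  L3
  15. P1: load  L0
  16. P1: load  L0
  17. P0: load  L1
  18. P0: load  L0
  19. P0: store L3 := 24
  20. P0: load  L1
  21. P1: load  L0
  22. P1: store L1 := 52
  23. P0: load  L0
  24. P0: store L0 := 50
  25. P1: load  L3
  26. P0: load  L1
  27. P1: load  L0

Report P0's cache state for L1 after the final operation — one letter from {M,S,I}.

[1] P1: store L0 := 41 | P0:I, P1:M(41) | bus: BusRdX
[2] P1: load  L3 | P0:I, P1:S(70) | bus: BusRd
[3] P0: load  L0 | P0:S(41), P1:S(41) | bus: BusRd,Flush
[4] P0: load  L2 | P0:S(10), P1:I | bus: BusRd
[5] P0: store L2 := 49 | P0:M(49), P1:I | bus: BusRdX
[6] P1: store L1 := 98 | P0:I, P1:M(98) | bus: BusRdX
[7] P0: store L0 := 32 | P0:M(32), P1:I | bus: BusRdX
[8] P0: store L1 := 66 | P0:M(66), P1:I | bus: BusRdX,Flush
[9] P0: load  L1 | P0:M(66), P1:I | bus: none
[10] P1: load  L2 | P0:S(49), P1:S(49) | bus: BusRd,Flush
[11] P1: store L0 := 95 | P0:I, P1:M(95) | bus: BusRdX,Flush
[12] P1: load  L1 | P0:S(66), P1:S(66) | bus: BusRd,Flush
[13] P0: store L0 := 19 | P0:M(19), P1:I | bus: BusRdX,Flush
[14] P1: load  L3 | P0:I, P1:S(70) | bus: none
[15] P1: load  L0 | P0:S(19), P1:S(19) | bus: BusRd,Flush
[16] P1: load  L0 | P0:S(19), P1:S(19) | bus: none
[17] P0: load  L1 | P0:S(66), P1:S(66) | bus: none
[18] P0: load  L0 | P0:S(19), P1:S(19) | bus: none
[19] P0: store L3 := 24 | P0:M(24), P1:I | bus: BusRdX
[20] P0: load  L1 | P0:S(66), P1:S(66) | bus: none
[21] P1: load  L0 | P0:S(19), P1:S(19) | bus: none
[22] P1: store L1 := 52 | P0:I, P1:M(52) | bus: BusRdX
[23] P0: load  L0 | P0:S(19), P1:S(19) | bus: none
[24] P0: store L0 := 50 | P0:M(50), P1:I | bus: BusRdX
[25] P1: load  L3 | P0:S(24), P1:S(24) | bus: BusRd,Flush
[26] P0: load  L1 | P0:S(52), P1:S(52) | bus: BusRd,Flush
[27] P1: load  L0 | P0:S(50), P1:S(50) | bus: BusRd,Flush

state = S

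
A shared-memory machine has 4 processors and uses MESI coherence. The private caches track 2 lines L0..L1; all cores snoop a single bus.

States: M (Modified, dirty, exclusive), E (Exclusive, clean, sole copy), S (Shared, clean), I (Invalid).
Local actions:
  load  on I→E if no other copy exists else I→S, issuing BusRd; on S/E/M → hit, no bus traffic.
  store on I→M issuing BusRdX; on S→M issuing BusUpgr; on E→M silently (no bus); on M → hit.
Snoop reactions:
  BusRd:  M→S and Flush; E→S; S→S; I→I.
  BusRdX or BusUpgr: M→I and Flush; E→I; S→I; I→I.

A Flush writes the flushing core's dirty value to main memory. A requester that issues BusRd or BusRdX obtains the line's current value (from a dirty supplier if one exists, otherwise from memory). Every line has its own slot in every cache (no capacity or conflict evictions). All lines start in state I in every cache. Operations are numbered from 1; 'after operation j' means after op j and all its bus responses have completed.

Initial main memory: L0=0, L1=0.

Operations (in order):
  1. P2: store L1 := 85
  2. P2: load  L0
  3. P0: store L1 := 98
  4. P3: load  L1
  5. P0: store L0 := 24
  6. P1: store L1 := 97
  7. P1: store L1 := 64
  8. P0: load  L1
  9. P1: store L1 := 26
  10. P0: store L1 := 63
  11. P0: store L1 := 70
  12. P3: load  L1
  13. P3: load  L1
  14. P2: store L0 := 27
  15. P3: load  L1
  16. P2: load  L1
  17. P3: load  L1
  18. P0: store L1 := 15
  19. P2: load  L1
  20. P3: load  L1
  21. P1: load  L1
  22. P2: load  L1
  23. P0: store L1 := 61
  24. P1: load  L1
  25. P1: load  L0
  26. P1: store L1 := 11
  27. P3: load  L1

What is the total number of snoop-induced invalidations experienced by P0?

1. P2: store L1 := 85  bus=[BusRdX]  L1: P0=I P1=I P2=M P3=I  mem[L1]=0
2. P2: load  L0  bus=[BusRd]  L0: P0=I P1=I P2=E P3=I  mem[L0]=0
3. P0: store L1 := 98  bus=[BusRdX,Flush]  L1: P0=M P1=I P2=I P3=I  mem[L1]=85
4. P3: load  L1  bus=[BusRd,Flush]  L1: P0=S P1=I P2=I P3=S  mem[L1]=98
5. P0: store L0 := 24  bus=[BusRdX]  L0: P0=M P1=I P2=I P3=I  mem[L0]=0
6. P1: store L1 := 97  bus=[BusRdX]  L1: P0=I P1=M P2=I P3=I  mem[L1]=98
7. P1: store L1 := 64  bus=[-]  L1: P0=I P1=M P2=I P3=I  mem[L1]=98
8. P0: load  L1  bus=[BusRd,Flush]  L1: P0=S P1=S P2=I P3=I  mem[L1]=64
9. P1: store L1 := 26  bus=[BusUpgr]  L1: P0=I P1=M P2=I P3=I  mem[L1]=64
10. P0: store L1 := 63  bus=[BusRdX,Flush]  L1: P0=M P1=I P2=I P3=I  mem[L1]=26
11. P0: store L1 := 70  bus=[-]  L1: P0=M P1=I P2=I P3=I  mem[L1]=26
12. P3: load  L1  bus=[BusRd,Flush]  L1: P0=S P1=I P2=I P3=S  mem[L1]=70
13. P3: load  L1  bus=[-]  L1: P0=S P1=I P2=I P3=S  mem[L1]=70
14. P2: store L0 := 27  bus=[BusRdX,Flush]  L0: P0=I P1=I P2=M P3=I  mem[L0]=24
15. P3: load  L1  bus=[-]  L1: P0=S P1=I P2=I P3=S  mem[L1]=70
16. P2: load  L1  bus=[BusRd]  L1: P0=S P1=I P2=S P3=S  mem[L1]=70
17. P3: load  L1  bus=[-]  L1: P0=S P1=I P2=S P3=S  mem[L1]=70
18. P0: store L1 := 15  bus=[BusUpgr]  L1: P0=M P1=I P2=I P3=I  mem[L1]=70
19. P2: load  L1  bus=[BusRd,Flush]  L1: P0=S P1=I P2=S P3=I  mem[L1]=15
20. P3: load  L1  bus=[BusRd]  L1: P0=S P1=I P2=S P3=S  mem[L1]=15
21. P1: load  L1  bus=[BusRd]  L1: P0=S P1=S P2=S P3=S  mem[L1]=15
22. P2: load  L1  bus=[-]  L1: P0=S P1=S P2=S P3=S  mem[L1]=15
23. P0: store L1 := 61  bus=[BusUpgr]  L1: P0=M P1=I P2=I P3=I  mem[L1]=15
24. P1: load  L1  bus=[BusRd,Flush]  L1: P0=S P1=S P2=I P3=I  mem[L1]=61
25. P1: load  L0  bus=[BusRd,Flush]  L0: P0=I P1=S P2=S P3=I  mem[L0]=27
26. P1: store L1 := 11  bus=[BusUpgr]  L1: P0=I P1=M P2=I P3=I  mem[L1]=61
27. P3: load  L1  bus=[BusRd,Flush]  L1: P0=I P1=S P2=I P3=S  mem[L1]=11

invalidations = 4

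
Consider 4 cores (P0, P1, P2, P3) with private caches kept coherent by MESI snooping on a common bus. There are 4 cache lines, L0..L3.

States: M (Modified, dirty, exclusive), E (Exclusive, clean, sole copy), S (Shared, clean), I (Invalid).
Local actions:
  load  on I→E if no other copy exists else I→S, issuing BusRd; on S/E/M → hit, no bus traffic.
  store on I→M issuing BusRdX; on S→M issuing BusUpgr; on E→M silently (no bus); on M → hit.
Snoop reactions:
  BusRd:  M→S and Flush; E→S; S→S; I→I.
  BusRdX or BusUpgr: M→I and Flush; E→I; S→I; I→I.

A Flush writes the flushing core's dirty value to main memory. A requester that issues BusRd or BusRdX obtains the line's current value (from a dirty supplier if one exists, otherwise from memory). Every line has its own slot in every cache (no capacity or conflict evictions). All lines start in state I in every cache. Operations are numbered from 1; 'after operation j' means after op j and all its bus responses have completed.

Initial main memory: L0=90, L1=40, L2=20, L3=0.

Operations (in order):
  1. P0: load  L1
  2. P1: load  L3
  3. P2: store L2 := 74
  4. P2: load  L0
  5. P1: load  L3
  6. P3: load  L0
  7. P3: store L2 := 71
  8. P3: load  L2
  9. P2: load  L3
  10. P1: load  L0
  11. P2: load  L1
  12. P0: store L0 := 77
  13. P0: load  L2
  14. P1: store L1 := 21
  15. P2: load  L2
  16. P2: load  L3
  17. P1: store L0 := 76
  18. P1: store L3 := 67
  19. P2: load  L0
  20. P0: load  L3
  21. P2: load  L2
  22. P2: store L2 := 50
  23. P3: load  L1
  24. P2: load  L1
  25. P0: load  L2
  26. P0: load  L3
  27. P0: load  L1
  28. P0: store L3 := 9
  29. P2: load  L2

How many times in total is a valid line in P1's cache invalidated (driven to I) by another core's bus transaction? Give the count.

step 1: P0: load  L1  ⟶  EIII  (L1)  txn=BusRd  M[L1]=40
step 2: P1: load  L3  ⟶  IEII  (L3)  txn=BusRd  M[L3]=0
step 3: P2: store L2 := 74  ⟶  IIMI  (L2)  txn=BusRdX  M[L2]=20
step 4: P2: load  L0  ⟶  IIEI  (L0)  txn=BusRd  M[L0]=90
step 5: P1: load  L3  ⟶  IEII  (L3)  txn=∅  M[L3]=0
step 6: P3: load  L0  ⟶  IISS  (L0)  txn=BusRd  M[L0]=90
step 7: P3: store L2 := 71  ⟶  IIIM  (L2)  txn=BusRdX+Flush  M[L2]=74
step 8: P3: load  L2  ⟶  IIIM  (L2)  txn=∅  M[L2]=74
step 9: P2: load  L3  ⟶  ISSI  (L3)  txn=BusRd  M[L3]=0
step 10: P1: load  L0  ⟶  ISSS  (L0)  txn=BusRd  M[L0]=90
step 11: P2: load  L1  ⟶  SISI  (L1)  txn=BusRd  M[L1]=40
step 12: P0: store L0 := 77  ⟶  MIII  (L0)  txn=BusRdX  M[L0]=90
step 13: P0: load  L2  ⟶  SIIS  (L2)  txn=BusRd+Flush  M[L2]=71
step 14: P1: store L1 := 21  ⟶  IMII  (L1)  txn=BusRdX  M[L1]=40
step 15: P2: load  L2  ⟶  SISS  (L2)  txn=BusRd  M[L2]=71
step 16: P2: load  L3  ⟶  ISSI  (L3)  txn=∅  M[L3]=0
step 17: P1: store L0 := 76  ⟶  IMII  (L0)  txn=BusRdX+Flush  M[L0]=77
step 18: P1: store L3 := 67  ⟶  IMII  (L3)  txn=BusUpgr  M[L3]=0
step 19: P2: load  L0  ⟶  ISSI  (L0)  txn=BusRd+Flush  M[L0]=76
step 20: P0: load  L3  ⟶  SSII  (L3)  txn=BusRd+Flush  M[L3]=67
step 21: P2: load  L2  ⟶  SISS  (L2)  txn=∅  M[L2]=71
step 22: P2: store L2 := 50  ⟶  IIMI  (L2)  txn=BusUpgr  M[L2]=71
step 23: P3: load  L1  ⟶  ISIS  (L1)  txn=BusRd+Flush  M[L1]=21
step 24: P2: load  L1  ⟶  ISSS  (L1)  txn=BusRd  M[L1]=21
step 25: P0: load  L2  ⟶  SISI  (L2)  txn=BusRd+Flush  M[L2]=50
step 26: P0: load  L3  ⟶  SSII  (L3)  txn=∅  M[L3]=67
step 27: P0: load  L1  ⟶  SSSS  (L1)  txn=BusRd  M[L1]=21
step 28: P0: store L3 := 9  ⟶  MIII  (L3)  txn=BusUpgr  M[L3]=67
step 29: P2: load  L2  ⟶  SISI  (L2)  txn=∅  M[L2]=50

invalidations = 2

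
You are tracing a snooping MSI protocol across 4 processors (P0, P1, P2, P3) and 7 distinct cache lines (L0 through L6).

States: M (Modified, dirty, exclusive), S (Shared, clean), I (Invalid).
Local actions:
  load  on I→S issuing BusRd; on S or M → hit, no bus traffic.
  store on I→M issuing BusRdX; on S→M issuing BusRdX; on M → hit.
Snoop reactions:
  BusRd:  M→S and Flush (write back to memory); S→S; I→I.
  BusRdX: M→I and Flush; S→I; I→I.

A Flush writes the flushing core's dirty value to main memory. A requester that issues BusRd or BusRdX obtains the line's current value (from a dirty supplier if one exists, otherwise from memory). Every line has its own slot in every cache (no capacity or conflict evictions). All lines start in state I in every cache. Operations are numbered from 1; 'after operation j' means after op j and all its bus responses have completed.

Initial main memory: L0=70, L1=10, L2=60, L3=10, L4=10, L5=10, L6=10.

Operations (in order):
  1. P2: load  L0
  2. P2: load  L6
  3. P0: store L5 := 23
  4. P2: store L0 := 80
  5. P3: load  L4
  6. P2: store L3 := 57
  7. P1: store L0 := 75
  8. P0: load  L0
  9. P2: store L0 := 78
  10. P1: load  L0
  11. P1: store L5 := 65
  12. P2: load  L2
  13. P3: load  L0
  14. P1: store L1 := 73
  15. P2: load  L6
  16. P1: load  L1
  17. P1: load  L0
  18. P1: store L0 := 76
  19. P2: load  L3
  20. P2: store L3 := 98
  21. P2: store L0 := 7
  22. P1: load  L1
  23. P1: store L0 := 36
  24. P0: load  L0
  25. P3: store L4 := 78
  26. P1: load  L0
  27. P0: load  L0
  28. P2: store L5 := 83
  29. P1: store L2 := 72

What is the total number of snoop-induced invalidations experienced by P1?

[1] P2: load  L0 | P0:I, P1:I, P2:S(70), P3:I | bus: BusRd
[2] P2: load  L6 | P0:I, P1:I, P2:S(10), P3:I | bus: BusRd
[3] P0: store L5 := 23 | P0:M(23), P1:I, P2:I, P3:I | bus: BusRdX
[4] P2: store L0 := 80 | P0:I, P1:I, P2:M(80), P3:I | bus: BusRdX
[5] P3: load  L4 | P0:I, P1:I, P2:I, P3:S(10) | bus: BusRd
[6] P2: store L3 := 57 | P0:I, P1:I, P2:M(57), P3:I | bus: BusRdX
[7] P1: store L0 := 75 | P0:I, P1:M(75), P2:I, P3:I | bus: BusRdX,Flush
[8] P0: load  L0 | P0:S(75), P1:S(75), P2:I, P3:I | bus: BusRd,Flush
[9] P2: store L0 := 78 | P0:I, P1:I, P2:M(78), P3:I | bus: BusRdX
[10] P1: load  L0 | P0:I, P1:S(78), P2:S(78), P3:I | bus: BusRd,Flush
[11] P1: store L5 := 65 | P0:I, P1:M(65), P2:I, P3:I | bus: BusRdX,Flush
[12] P2: load  L2 | P0:I, P1:I, P2:S(60), P3:I | bus: BusRd
[13] P3: load  L0 | P0:I, P1:S(78), P2:S(78), P3:S(78) | bus: BusRd
[14] P1: store L1 := 73 | P0:I, P1:M(73), P2:I, P3:I | bus: BusRdX
[15] P2: load  L6 | P0:I, P1:I, P2:S(10), P3:I | bus: none
[16] P1: load  L1 | P0:I, P1:M(73), P2:I, P3:I | bus: none
[17] P1: load  L0 | P0:I, P1:S(78), P2:S(78), P3:S(78) | bus: none
[18] P1: store L0 := 76 | P0:I, P1:M(76), P2:I, P3:I | bus: BusRdX
[19] P2: load  L3 | P0:I, P1:I, P2:M(57), P3:I | bus: none
[20] P2: store L3 := 98 | P0:I, P1:I, P2:M(98), P3:I | bus: none
[21] P2: store L0 := 7 | P0:I, P1:I, P2:M(7), P3:I | bus: BusRdX,Flush
[22] P1: load  L1 | P0:I, P1:M(73), P2:I, P3:I | bus: none
[23] P1: store L0 := 36 | P0:I, P1:M(36), P2:I, P3:I | bus: BusRdX,Flush
[24] P0: load  L0 | P0:S(36), P1:S(36), P2:I, P3:I | bus: BusRd,Flush
[25] P3: store L4 := 78 | P0:I, P1:I, P2:I, P3:M(78) | bus: BusRdX
[26] P1: load  L0 | P0:S(36), P1:S(36), P2:I, P3:I | bus: none
[27] P0: load  L0 | P0:S(36), P1:S(36), P2:I, P3:I | bus: none
[28] P2: store L5 := 83 | P0:I, P1:I, P2:M(83), P3:I | bus: BusRdX,Flush
[29] P1: store L2 := 72 | P0:I, P1:M(72), P2:I, P3:I | bus: BusRdX

invalidations = 3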